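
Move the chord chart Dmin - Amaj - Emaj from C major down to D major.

Emin Bmaj F#maj

C major down to D major is a minor seventh; each chord root moves by that interval while the quality stays the same.
Dmin: root D down a minor seventh → E, giving Emin.
Amaj: root A down a minor seventh → B, giving Bmaj.
Emaj: root E down a minor seventh → F#, giving F#maj.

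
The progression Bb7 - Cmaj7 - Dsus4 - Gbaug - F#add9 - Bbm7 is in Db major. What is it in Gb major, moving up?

Db major up to Gb major is a perfect fourth; each chord root moves by that interval while the quality stays the same.
Bb7: root Bb up a perfect fourth → Eb, giving Eb7.
Cmaj7: root C up a perfect fourth → F, giving Fmaj7.
Dsus4: root D up a perfect fourth → G, giving Gsus4.
Gbaug: root Gb up a perfect fourth → Cb, giving Cbaug.
F#add9: root F# up a perfect fourth → B, giving Badd9.
Bbm7: root Bb up a perfect fourth → Eb, giving Ebm7.

Eb7 Fmaj7 Gsus4 Cbaug Badd9 Ebm7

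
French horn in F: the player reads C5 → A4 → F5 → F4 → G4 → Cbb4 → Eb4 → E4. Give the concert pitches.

Written C4 on the French horn in F sounds as F3, a perfect fifth lower; apply that shift to every note.
C5 to F4
A4 to D4
F5 to Bb4
F4 to Bb3
G4 to C4
Cbb4 to Fbb3
Eb4 to Ab3
E4 to A3

F4 D4 Bb4 Bb3 C4 Fbb3 Ab3 A3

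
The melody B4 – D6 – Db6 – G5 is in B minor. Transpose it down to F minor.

F4 Ab5 Abb5 Db5

B minor to F minor down is an augmented fourth, so every note moves down by that interval.
B4 → F4
D6 → Ab5
Db6 → Abb5
G5 → Db5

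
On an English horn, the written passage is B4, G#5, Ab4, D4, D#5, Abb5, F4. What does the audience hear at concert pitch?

E4 C#5 Db4 G3 G#4 Dbb5 Bb3

The English horn sounds a perfect fifth below written, so transpose each written note down a perfect fifth.
B4 to E4
G#5 to C#5
Ab4 to Db4
D4 to G3
D#5 to G#4
Abb5 to Dbb5
F4 to Bb3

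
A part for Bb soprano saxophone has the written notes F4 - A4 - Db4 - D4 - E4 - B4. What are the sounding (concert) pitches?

Written C4 on the Bb soprano saxophone sounds as Bb3, a major second lower; apply that shift to every note.
F4 -> Eb4
A4 -> G4
Db4 -> Cb4
D4 -> C4
E4 -> D4
B4 -> A4

Eb4 G4 Cb4 C4 D4 A4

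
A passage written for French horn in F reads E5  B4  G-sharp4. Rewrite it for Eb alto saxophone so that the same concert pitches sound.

First find concert pitch: the French horn in F sounds a perfect fifth below written, so E5 B4 G-sharp4 sounds A4 E4 C#4.
Then write for Eb alto saxophone: it sounds a major sixth below written, so the part must be a major sixth above concert.
A4 → F#5
E4 → C#5
C#4 → A#4

F#5 C#5 A#4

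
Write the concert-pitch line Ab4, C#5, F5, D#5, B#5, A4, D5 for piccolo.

Written C4 sounds as C5 on the piccolo, so concert pitches are written a perfect octave down.
Ab4 becomes Ab3
C#5 becomes C#4
F5 becomes F4
D#5 becomes D#4
B#5 becomes B#4
A4 becomes A3
D5 becomes D4

Ab3 C#4 F4 D#4 B#4 A3 D4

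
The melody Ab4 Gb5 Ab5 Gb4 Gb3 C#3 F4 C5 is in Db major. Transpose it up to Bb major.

Db major to Bb major up is a major sixth, so every note moves up by that interval.
Ab4 -> F5
Gb5 -> Eb6
Ab5 -> F6
Gb4 -> Eb5
Gb3 -> Eb4
C#3 -> A#3
F4 -> D5
C5 -> A5

F5 Eb6 F6 Eb5 Eb4 A#3 D5 A5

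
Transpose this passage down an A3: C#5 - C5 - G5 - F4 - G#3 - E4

Ab4 Abb4 Ebb5 Dbb4 Eb3 Cb4

C#5: a third down reaches A, and 5 semitones makes it Ab4.
An augmented third down from C5 gives Abb4.
G5: a third down reaches E, and 5 semitones makes it Ebb5.
An augmented third down from F4 gives Dbb4.
G#3 down an augmented third is Eb3.
E4 down an augmented third is Cb4.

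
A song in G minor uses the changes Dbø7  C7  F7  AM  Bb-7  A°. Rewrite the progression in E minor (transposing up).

Bbø7 A7 D7 F#M G-7 F#°

G minor up to E minor is a major sixth; each chord root moves by that interval while the quality stays the same.
Dbø7: root Db up a major sixth → Bb, giving Bbø7.
C7: root C up a major sixth → A, giving A7.
F7: root F up a major sixth → D, giving D7.
AM: root A up a major sixth → F#, giving F#M.
Bb-7: root Bb up a major sixth → G, giving G-7.
A°: root A up a major sixth → F#, giving F#°.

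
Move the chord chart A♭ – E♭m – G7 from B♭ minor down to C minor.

B♭ minor down to C minor is a minor seventh; each chord root moves by that interval while the quality stays the same.
A♭: root A♭ down a minor seventh → Bb, giving Bb.
E♭m: root E♭ down a minor seventh → F, giving Fm.
G7: root G down a minor seventh → A, giving A7.

Bb Fm A7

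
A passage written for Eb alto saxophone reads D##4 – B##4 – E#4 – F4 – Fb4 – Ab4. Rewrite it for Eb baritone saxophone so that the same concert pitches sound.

D##5 B##5 E#5 F5 Fb5 Ab5

First find concert pitch: the Eb alto saxophone sounds a major sixth below written, so D##4 B##4 E#4 F4 Fb4 Ab4 sounds F##3 D##4 G#3 Ab3 Abb3 Cb4.
Then write for Eb baritone saxophone: it sounds a major thirteenth below written, so the part must be a major thirteenth above concert.
F##3 → D##5
D##4 → B##5
G#3 → E#5
Ab3 → F5
Abb3 → Fb5
Cb4 → Ab5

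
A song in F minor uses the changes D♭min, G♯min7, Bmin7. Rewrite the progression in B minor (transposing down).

Gmin C##min7 E#min7

F minor down to B minor is a diminished fifth; each chord root moves by that interval while the quality stays the same.
D♭min: root D♭ down a diminished fifth → G, giving Gmin.
G♯min7: root G♯ down a diminished fifth → C##, giving C##min7.
Bmin7: root B down a diminished fifth → E#, giving E#min7.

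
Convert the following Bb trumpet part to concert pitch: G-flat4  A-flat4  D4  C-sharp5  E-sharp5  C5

Fb4 Gb4 C4 B4 D#5 Bb4

Written C4 on the Bb trumpet sounds as Bb3, a major second lower; apply that shift to every note.
Gb4 -> Fb4
Ab4 -> Gb4
D4 -> C4
C#5 -> B4
E#5 -> D#5
C5 -> Bb4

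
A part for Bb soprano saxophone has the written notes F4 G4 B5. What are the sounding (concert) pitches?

Written C4 on the Bb soprano saxophone sounds as Bb3, a major second lower; apply that shift to every note.
F4 becomes Eb4
G4 becomes F4
B5 becomes A5

Eb4 F4 A5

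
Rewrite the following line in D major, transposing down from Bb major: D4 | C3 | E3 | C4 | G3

F#3 E2 G#2 E3 B2

Bb major to D major down is a minor sixth, so every note moves down by that interval.
D4 to F#3
C3 to E2
E3 to G#2
C4 to E3
G3 to B2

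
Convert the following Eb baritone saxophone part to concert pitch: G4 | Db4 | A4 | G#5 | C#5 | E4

Bb2 Fb2 C3 B3 E3 G2

Written C4 on the Eb baritone saxophone sounds as Eb2, a major thirteenth lower; apply that shift to every note.
G4 becomes Bb2
Db4 becomes Fb2
A4 becomes C3
G#5 becomes B3
C#5 becomes E3
E4 becomes G2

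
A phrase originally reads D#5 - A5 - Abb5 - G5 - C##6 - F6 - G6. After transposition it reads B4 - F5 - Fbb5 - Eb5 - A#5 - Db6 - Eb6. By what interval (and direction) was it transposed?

From D#5 to B4 is 3 letter names — a third of some quality.
B4 to D#5 is 4 semitones, which makes it a major third; the second version is lower, so the direction is down.
Checking another pair — G6 → Eb6 — gives the same interval.

down a major third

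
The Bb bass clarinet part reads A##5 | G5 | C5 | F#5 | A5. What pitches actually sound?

G##4 F4 Bb3 E4 G4

Written C4 on the Bb bass clarinet sounds as Bb2, a major ninth lower; apply that shift to every note.
A##5 to G##4
G5 to F4
C5 to Bb3
F#5 to E4
A5 to G4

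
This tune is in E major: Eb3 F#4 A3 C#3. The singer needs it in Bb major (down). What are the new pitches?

From E down to Bb is an augmented fourth; apply that to each pitch.
Eb3 to Bbb2
F#4 to C4
A3 to Eb3
C#3 to G2

Bbb2 C4 Eb3 G2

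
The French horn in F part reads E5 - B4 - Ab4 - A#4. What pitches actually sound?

A4 E4 Db4 D#4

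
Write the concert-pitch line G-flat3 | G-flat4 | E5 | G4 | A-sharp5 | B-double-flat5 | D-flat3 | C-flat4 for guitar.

Gb4 Gb5 E6 G5 A#6 Bbb6 Db4 Cb5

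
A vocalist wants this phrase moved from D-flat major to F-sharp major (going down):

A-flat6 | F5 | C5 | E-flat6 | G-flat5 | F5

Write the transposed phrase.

C#6 A#4 E#4 G#5 B4 A#4

D-flat major to F-sharp major down is a diminished sixth, so every note moves down by that interval.
Ab6 → C#6
F5 → A#4
C5 → E#4
Eb6 → G#5
Gb5 → B4
F5 → A#4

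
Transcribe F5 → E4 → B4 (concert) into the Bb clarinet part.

Written C4 sounds as Bb3 on the Bb clarinet, so concert pitches are written a major second up.
F5 gives G5
E4 gives F#4
B4 gives C#5

G5 F#4 C#5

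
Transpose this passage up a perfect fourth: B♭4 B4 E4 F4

Eb5 E5 A4 Bb4

Bb4 to Eb5
B4 to E5
E4 to A4
F4 to Bb4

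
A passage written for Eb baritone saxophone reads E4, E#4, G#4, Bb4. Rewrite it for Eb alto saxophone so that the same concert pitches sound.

First find concert pitch: the Eb baritone saxophone sounds a major thirteenth below written, so E4 E#4 G#4 Bb4 sounds G2 G#2 B2 Db3.
Then write for Eb alto saxophone: it sounds a major sixth below written, so the part must be a major sixth above concert.
G2 → E3
G#2 → E#3
B2 → G#3
Db3 → Bb3

E3 E#3 G#3 Bb3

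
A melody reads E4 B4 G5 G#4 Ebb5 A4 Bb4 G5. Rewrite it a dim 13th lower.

E4 -> G##2
B4 -> D##3
G5 -> B#3
G#4 -> B##2
Ebb5 -> G3
A4 -> C##3
Bb4 -> D#3
G5 -> B#3

G##2 D##3 B#3 B##2 G3 C##3 D#3 B#3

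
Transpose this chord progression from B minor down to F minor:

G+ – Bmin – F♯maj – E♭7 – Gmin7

Db+ Fmin Cmaj Bbb7 Dbmin7

B minor down to F minor is an augmented fourth; each chord root moves by that interval while the quality stays the same.
G+: root G down an augmented fourth → Db, giving Db+.
Bmin: root B down an augmented fourth → F, giving Fmin.
F♯maj: root F♯ down an augmented fourth → C, giving Cmaj.
E♭7: root E♭ down an augmented fourth → Bbb, giving Bbb7.
Gmin7: root G down an augmented fourth → Db, giving Dbmin7.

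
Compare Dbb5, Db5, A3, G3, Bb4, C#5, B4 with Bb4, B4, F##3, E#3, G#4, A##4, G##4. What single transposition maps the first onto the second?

down a diminished third

Take the first pair: Dbb5 → Bb4. D to B spans 3 letter names, so the interval is some kind of third.
Bb4 to Dbb5 is 2 semitones, which makes it a diminished third; the second version is lower, so the direction is down.
Checking another pair — B4 → G##4 — gives the same interval.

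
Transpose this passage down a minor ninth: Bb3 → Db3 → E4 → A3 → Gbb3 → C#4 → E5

A2 C2 D#3 G#2 Fb2 B#2 D#4

Bb3 down a minor ninth is A2.
Db3 down a minor ninth is C2.
A minor ninth down from E4 gives D#3.
A3: a ninth down reaches G, and 13 semitones makes it G#2.
Gbb3 down a minor ninth is Fb2.
C#4 down a minor ninth is B#2.
A minor ninth down from E5 gives D#4.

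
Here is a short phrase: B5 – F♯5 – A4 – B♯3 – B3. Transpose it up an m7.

A6 E6 G5 A#4 A4

B5 becomes A6
F#5 becomes E6
A4 becomes G5
B#3 becomes A#4
B3 becomes A4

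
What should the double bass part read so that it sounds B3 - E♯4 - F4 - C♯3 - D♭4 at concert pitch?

B4 E#5 F5 C#4 Db5

Written C4 sounds as C3 on the double bass, so concert pitches are written a perfect octave up.
B3 → B4
E#4 → E#5
F4 → F5
C#3 → C#4
Db4 → Db5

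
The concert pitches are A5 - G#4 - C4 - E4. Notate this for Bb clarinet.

The Bb clarinet sounds a major second below written, so the written part must be a major second above concert — transpose each note up.
A5 → B5
G#4 → A#4
C4 → D4
E4 → F#4

B5 A#4 D4 F#4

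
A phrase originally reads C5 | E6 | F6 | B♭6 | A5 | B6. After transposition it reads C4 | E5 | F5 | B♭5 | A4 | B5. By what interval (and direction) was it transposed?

down a perfect octave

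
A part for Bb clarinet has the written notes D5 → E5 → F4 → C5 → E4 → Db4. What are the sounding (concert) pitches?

C5 D5 Eb4 Bb4 D4 Cb4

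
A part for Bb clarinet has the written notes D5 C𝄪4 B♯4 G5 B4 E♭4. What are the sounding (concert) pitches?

C5 B#3 A#4 F5 A4 Db4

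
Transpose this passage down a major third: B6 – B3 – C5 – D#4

G6 G3 Ab4 B3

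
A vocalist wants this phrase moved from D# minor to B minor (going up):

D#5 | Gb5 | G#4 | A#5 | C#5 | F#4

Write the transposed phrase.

From D# up to B is a minor sixth; apply that to each pitch.
D#5 gives B5
Gb5 gives Ebb6
G#4 gives E5
A#5 gives F#6
C#5 gives A5
F#4 gives D5

B5 Ebb6 E5 F#6 A5 D5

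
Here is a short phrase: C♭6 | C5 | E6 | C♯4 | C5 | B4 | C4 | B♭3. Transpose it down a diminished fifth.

Cb6 gives F5
C5 gives F#4
E6 gives A#5
C#4 gives F##3
C5 gives F#4
B4 gives E#4
C4 gives F#3
Bb3 gives E3

F5 F#4 A#5 F##3 F#4 E#4 F#3 E3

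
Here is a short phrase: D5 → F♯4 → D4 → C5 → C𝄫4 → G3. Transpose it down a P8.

D4 F#3 D3 C4 Cbb3 G2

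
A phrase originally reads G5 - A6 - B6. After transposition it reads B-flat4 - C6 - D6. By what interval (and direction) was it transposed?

From G5 to Bb4 is 6 letter names — a sixth of some quality.
Bb4 to G5 is 9 semitones, which makes it a major sixth; the second version is lower, so the direction is down.
Checking another pair — B6 → D6 — gives the same interval.

down a major sixth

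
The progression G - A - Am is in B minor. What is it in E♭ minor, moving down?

B minor down to E♭ minor is an augmented fifth; each chord root moves by that interval while the quality stays the same.
G: root G down an augmented fifth → Cb, giving Cb.
A: root A down an augmented fifth → Db, giving Db.
Am: root A down an augmented fifth → Db, giving Dbm.

Cb Db Dbm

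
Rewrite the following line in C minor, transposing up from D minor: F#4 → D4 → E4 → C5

E5 C5 D5 Bb5

From D up to C is a minor seventh; apply that to each pitch.
F#4 -> E5
D4 -> C5
E4 -> D5
C5 -> Bb5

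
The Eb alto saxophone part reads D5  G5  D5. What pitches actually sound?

Written C4 on the Eb alto saxophone sounds as Eb3, a major sixth lower; apply that shift to every note.
D5 gives F4
G5 gives Bb4
D5 gives F4

F4 Bb4 F4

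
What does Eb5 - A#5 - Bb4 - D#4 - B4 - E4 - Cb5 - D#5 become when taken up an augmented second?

Eb5 to F#5
A#5 to B##5
Bb4 to C#5
D#4 to E##4
B4 to C##5
E4 to F##4
Cb5 to D5
D#5 to E##5

F#5 B##5 C#5 E##4 C##5 F##4 D5 E##5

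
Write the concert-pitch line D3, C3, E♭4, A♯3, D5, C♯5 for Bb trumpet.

E3 D3 F4 B#3 E5 D#5

The Bb trumpet sounds a major second below written, so the written part must be a major second above concert — transpose each note up.
D3 becomes E3
C3 becomes D3
Eb4 becomes F4
A#3 becomes B#3
D5 becomes E5
C#5 becomes D#5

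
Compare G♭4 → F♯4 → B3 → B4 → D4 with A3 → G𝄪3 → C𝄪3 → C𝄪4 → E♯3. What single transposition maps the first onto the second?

down a diminished seventh

From Gb4 to A3 is 7 letter names — a seventh of some quality.
A3 to Gb4 is 9 semitones, which makes it a diminished seventh; the second version is lower, so the direction is down.
Checking another pair — D4 → E#3 — gives the same interval.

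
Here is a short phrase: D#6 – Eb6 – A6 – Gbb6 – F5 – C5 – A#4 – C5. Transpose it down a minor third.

D#6 gives B#5
Eb6 gives C6
A6 gives F#6
Gbb6 gives Ebb6
F5 gives D5
C5 gives A4
A#4 gives F##4
C5 gives A4

B#5 C6 F#6 Ebb6 D5 A4 F##4 A4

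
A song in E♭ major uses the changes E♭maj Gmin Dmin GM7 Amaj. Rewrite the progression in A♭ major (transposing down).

Abmaj Cmin Gmin CM7 Dmaj

E♭ major down to A♭ major is a perfect fifth; each chord root moves by that interval while the quality stays the same.
E♭maj: root E♭ down a perfect fifth → Ab, giving Abmaj.
Gmin: root G down a perfect fifth → C, giving Cmin.
Dmin: root D down a perfect fifth → G, giving Gmin.
GM7: root G down a perfect fifth → C, giving CM7.
Amaj: root A down a perfect fifth → D, giving Dmaj.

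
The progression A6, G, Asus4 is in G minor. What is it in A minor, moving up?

B6 A Bsus4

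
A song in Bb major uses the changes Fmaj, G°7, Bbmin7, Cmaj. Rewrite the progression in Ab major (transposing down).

Ebmaj F°7 Abmin7 Bbmaj

Bb major down to Ab major is a major second; each chord root moves by that interval while the quality stays the same.
Fmaj: root F down a major second → Eb, giving Ebmaj.
G°7: root G down a major second → F, giving F°7.
Bbmin7: root Bb down a major second → Ab, giving Abmin7.
Cmaj: root C down a major second → Bb, giving Bbmaj.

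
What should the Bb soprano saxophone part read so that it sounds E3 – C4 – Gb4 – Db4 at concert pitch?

The Bb soprano saxophone sounds a major second below written, so the written part must be a major second above concert — transpose each note up.
E3 becomes F#3
C4 becomes D4
Gb4 becomes Ab4
Db4 becomes Eb4

F#3 D4 Ab4 Eb4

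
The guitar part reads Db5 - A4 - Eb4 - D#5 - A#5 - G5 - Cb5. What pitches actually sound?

Db4 A3 Eb3 D#4 A#4 G4 Cb4

The guitar sounds a perfect octave below written, so transpose each written note down a perfect octave.
Db5 → Db4
A4 → A3
Eb4 → Eb3
D#5 → D#4
A#5 → A#4
G5 → G4
Cb5 → Cb4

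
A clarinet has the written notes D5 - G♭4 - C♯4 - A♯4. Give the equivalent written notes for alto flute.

E5 Ab4 D#4 B#4

First find concert pitch: the A clarinet sounds a minor third below written, so D5 G♭4 C♯4 A♯4 sounds B4 Eb4 A#3 F##4.
Then write for alto flute: it sounds a perfect fourth below written, so the part must be a perfect fourth above concert.
B4 → E5
Eb4 → Ab4
A#3 → D#4
F##4 → B#4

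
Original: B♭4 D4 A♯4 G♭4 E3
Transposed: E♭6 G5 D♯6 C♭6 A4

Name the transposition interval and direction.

up a perfect eleventh

From Bb4 to Eb6 is 11 letter names — an eleventh of some quality.
Bb4 to Eb6 is 17 semitones, which makes it a perfect eleventh; the second version is higher, so the direction is up.
Checking another pair — E3 → A4 — gives the same interval.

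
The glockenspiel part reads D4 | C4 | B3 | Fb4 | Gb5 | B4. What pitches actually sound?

The glockenspiel sounds a perfect fifteenth above written, so transpose each written note up a perfect fifteenth.
D4 to D6
C4 to C6
B3 to B5
Fb4 to Fb6
Gb5 to Gb7
B4 to B6

D6 C6 B5 Fb6 Gb7 B6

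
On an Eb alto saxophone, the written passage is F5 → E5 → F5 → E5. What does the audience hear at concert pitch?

The Eb alto saxophone sounds a major sixth below written, so transpose each written note down a major sixth.
F5 gives Ab4
E5 gives G4
F5 gives Ab4
E5 gives G4

Ab4 G4 Ab4 G4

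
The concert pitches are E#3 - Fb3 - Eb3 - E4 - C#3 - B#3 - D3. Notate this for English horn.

Written C4 sounds as F3 on the English horn, so concert pitches are written a perfect fifth up.
E#3 becomes B#3
Fb3 becomes Cb4
Eb3 becomes Bb3
E4 becomes B4
C#3 becomes G#3
B#3 becomes F##4
D3 becomes A3

B#3 Cb4 Bb3 B4 G#3 F##4 A3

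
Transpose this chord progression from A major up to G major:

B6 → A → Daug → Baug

A6 G Caug Aaug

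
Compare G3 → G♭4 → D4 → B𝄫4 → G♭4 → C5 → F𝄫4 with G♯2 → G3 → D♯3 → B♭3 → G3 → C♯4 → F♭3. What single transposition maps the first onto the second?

Take the first pair: G3 → G#2. G to G spans 8 letter names, so the interval is some kind of octave.
G#2 to G3 is 11 semitones, which makes it a diminished octave; the second version is lower, so the direction is down.
Checking another pair — Fbb4 → Fb3 — gives the same interval.

down a diminished octave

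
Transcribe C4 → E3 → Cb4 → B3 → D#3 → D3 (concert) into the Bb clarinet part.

D4 F#3 Db4 C#4 E#3 E3

Written C4 sounds as Bb3 on the Bb clarinet, so concert pitches are written a major second up.
C4 gives D4
E3 gives F#3
Cb4 gives Db4
B3 gives C#4
D#3 gives E#3
D3 gives E3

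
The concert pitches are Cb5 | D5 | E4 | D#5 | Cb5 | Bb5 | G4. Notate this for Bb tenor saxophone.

Db6 E6 F#5 E#6 Db6 C7 A5

The Bb tenor saxophone sounds a major ninth below written, so the written part must be a major ninth above concert — transpose each note up.
Cb5 gives Db6
D5 gives E6
E4 gives F#5
D#5 gives E#6
Cb5 gives Db6
Bb5 gives C7
G4 gives A5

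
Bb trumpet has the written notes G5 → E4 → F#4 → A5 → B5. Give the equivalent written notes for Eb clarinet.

D5 B3 C#4 E5 F#5

First find concert pitch: the Bb trumpet sounds a major second below written, so G5 E4 F#4 A5 B5 sounds F5 D4 E4 G5 A5.
Then write for Eb clarinet: it sounds a minor third above written, so the part must be a minor third below concert.
F5 → D5
D4 → B3
E4 → C#4
G5 → E5
A5 → F#5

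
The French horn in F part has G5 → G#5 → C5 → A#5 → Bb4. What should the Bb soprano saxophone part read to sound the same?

First find concert pitch: the French horn in F sounds a perfect fifth below written, so G5 G#5 C5 A#5 Bb4 sounds C5 C#5 F4 D#5 Eb4.
Then write for Bb soprano saxophone: it sounds a major second below written, so the part must be a major second above concert.
C5 → D5
C#5 → D#5
F4 → G4
D#5 → E#5
Eb4 → F4

D5 D#5 G4 E#5 F4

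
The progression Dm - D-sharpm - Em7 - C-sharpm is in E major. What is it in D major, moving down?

E major down to D major is a major second; each chord root moves by that interval while the quality stays the same.
Dm: root D down a major second → C, giving Cm.
D-sharpm: root D-sharp down a major second → C#, giving C#m.
Em7: root E down a major second → D, giving Dm7.
C-sharpm: root C-sharp down a major second → B, giving Bm.

Cm C#m Dm7 Bm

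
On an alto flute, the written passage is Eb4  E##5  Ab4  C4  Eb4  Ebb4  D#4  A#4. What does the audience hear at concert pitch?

The alto flute sounds a perfect fourth below written, so transpose each written note down a perfect fourth.
Eb4 to Bb3
E##5 to B##4
Ab4 to Eb4
C4 to G3
Eb4 to Bb3
Ebb4 to Bbb3
D#4 to A#3
A#4 to E#4

Bb3 B##4 Eb4 G3 Bb3 Bbb3 A#3 E#4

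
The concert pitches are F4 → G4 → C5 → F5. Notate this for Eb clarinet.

D4 E4 A4 D5

The Eb clarinet sounds a minor third above written, so the written part must be a minor third below concert — transpose each note down.
F4 gives D4
G4 gives E4
C5 gives A4
F5 gives D5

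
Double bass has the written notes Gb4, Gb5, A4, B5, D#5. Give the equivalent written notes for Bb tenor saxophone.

First find concert pitch: the double bass sounds a perfect octave below written, so Gb4 Gb5 A4 B5 D#5 sounds Gb3 Gb4 A3 B4 D#4.
Then write for Bb tenor saxophone: it sounds a major ninth below written, so the part must be a major ninth above concert.
Gb3 → Ab4
Gb4 → Ab5
A3 → B4
B4 → C#6
D#4 → E#5

Ab4 Ab5 B4 C#6 E#5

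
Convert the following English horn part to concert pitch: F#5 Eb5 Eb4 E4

B4 Ab4 Ab3 A3

Written C4 on the English horn sounds as F3, a perfect fifth lower; apply that shift to every note.
F#5 becomes B4
Eb5 becomes Ab4
Eb4 becomes Ab3
E4 becomes A3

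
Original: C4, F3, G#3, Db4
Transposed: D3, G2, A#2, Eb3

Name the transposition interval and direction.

down a minor seventh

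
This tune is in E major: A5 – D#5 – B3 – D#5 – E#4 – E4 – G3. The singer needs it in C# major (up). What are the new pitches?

F#6 B#5 G#4 B#5 C##5 C#5 E4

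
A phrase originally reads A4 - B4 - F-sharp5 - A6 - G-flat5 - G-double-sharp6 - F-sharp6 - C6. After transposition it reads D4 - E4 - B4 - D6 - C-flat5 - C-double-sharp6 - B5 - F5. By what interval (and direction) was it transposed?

down a perfect fifth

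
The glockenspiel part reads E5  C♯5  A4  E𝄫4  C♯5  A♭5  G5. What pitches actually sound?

Written C4 on the glockenspiel sounds as C6, a perfect fifteenth higher; apply that shift to every note.
E5 → E7
C#5 → C#7
A4 → A6
Ebb4 → Ebb6
C#5 → C#7
Ab5 → Ab7
G5 → G7

E7 C#7 A6 Ebb6 C#7 Ab7 G7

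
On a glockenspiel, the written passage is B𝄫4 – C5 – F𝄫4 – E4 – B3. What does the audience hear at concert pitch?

Bbb6 C7 Fbb6 E6 B5

The glockenspiel sounds a perfect fifteenth above written, so transpose each written note up a perfect fifteenth.
Bbb4 becomes Bbb6
C5 becomes C7
Fbb4 becomes Fbb6
E4 becomes E6
B3 becomes B5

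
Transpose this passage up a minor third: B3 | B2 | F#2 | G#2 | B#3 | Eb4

D4 D3 A2 B2 D#4 Gb4

B3 becomes D4
B2 becomes D3
F#2 becomes A2
G#2 becomes B2
B#3 becomes D#4
Eb4 becomes Gb4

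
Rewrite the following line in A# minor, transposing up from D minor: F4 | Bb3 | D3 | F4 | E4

C#5 F#4 A#3 C#5 B#4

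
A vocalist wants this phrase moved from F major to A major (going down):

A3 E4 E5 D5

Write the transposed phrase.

C#3 G#3 G#4 F#4

F major to A major down is a minor sixth, so every note moves down by that interval.
A3 gives C#3
E4 gives G#3
E5 gives G#4
D5 gives F#4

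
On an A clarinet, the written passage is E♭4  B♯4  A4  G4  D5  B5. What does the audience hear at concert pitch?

C4 G##4 F#4 E4 B4 G#5

Written C4 on the A clarinet sounds as A3, a minor third lower; apply that shift to every note.
Eb4 gives C4
B#4 gives G##4
A4 gives F#4
G4 gives E4
D5 gives B4
B5 gives G#5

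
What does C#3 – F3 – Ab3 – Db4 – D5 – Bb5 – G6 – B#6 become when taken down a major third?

A2 Db3 Fb3 Bbb3 Bb4 Gb5 Eb6 G#6

A major third down from C#3 gives A2.
A major third down from F3 gives Db3.
A major third down from Ab3 gives Fb3.
Db4 down a major third is Bbb3.
D5 down a major third is Bb4.
A major third down from Bb5 gives Gb5.
G6 down a major third is Eb6.
A major third down from B#6 gives G#6.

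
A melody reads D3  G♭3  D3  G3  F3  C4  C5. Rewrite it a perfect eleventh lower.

A1 Db2 A1 D2 C2 G2 G3

D3 down a perfect eleventh is A1.
A perfect eleventh down from Gb3 gives Db2.
D3: an eleventh down reaches A, and 17 semitones makes it A1.
A perfect eleventh down from G3 gives D2.
F3 down a perfect eleventh is C2.
A perfect eleventh down from C4 gives G2.
C5: an eleventh down reaches G, and 17 semitones makes it G3.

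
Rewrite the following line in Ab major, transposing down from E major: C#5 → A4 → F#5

From E down to Ab is an augmented fifth; apply that to each pitch.
C#5 -> F4
A4 -> Db4
F#5 -> Bb4

F4 Db4 Bb4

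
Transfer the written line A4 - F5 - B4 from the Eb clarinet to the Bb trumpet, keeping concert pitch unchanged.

D5 Bb5 E5

First find concert pitch: the Eb clarinet sounds a minor third above written, so A4 F5 B4 sounds C5 Ab5 D5.
Then write for Bb trumpet: it sounds a major second below written, so the part must be a major second above concert.
C5 → D5
Ab5 → Bb5
D5 → E5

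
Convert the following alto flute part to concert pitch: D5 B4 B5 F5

A4 F#4 F#5 C5

Written C4 on the alto flute sounds as G3, a perfect fourth lower; apply that shift to every note.
D5 gives A4
B4 gives F#4
B5 gives F#5
F5 gives C5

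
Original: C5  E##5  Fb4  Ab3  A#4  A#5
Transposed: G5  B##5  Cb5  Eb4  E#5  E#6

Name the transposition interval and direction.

Take the first pair: C5 → G5. C to G spans 5 letter names, so the interval is some kind of fifth.
C5 to G5 is 7 semitones, which makes it a perfect fifth; the second version is higher, so the direction is up.
Checking another pair — A#5 → E#6 — gives the same interval.

up a perfect fifth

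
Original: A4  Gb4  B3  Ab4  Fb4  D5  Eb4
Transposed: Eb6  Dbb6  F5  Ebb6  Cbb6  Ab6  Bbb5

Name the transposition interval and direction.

Take the first pair: A4 → Eb6. A to E spans 12 letter names, so the interval is some kind of twelfth.
A4 to Eb6 is 18 semitones, which makes it a diminished twelfth; the second version is higher, so the direction is up.
Checking another pair — Eb4 → Bbb5 — gives the same interval.

up a diminished twelfth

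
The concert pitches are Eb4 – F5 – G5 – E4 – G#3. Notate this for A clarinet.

The A clarinet sounds a minor third below written, so the written part must be a minor third above concert — transpose each note up.
Eb4 gives Gb4
F5 gives Ab5
G5 gives Bb5
E4 gives G4
G#3 gives B3

Gb4 Ab5 Bb5 G4 B3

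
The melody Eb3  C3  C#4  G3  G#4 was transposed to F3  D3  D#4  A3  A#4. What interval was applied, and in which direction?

up a major second

From Eb3 to F3 is 2 letter names — a second of some quality.
Eb3 to F3 is 2 semitones, which makes it a major second; the second version is higher, so the direction is up.
Checking another pair — G#4 → A#4 — gives the same interval.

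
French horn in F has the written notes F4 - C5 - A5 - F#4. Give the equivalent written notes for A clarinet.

First find concert pitch: the French horn in F sounds a perfect fifth below written, so F4 C5 A5 F#4 sounds Bb3 F4 D5 B3.
Then write for A clarinet: it sounds a minor third below written, so the part must be a minor third above concert.
Bb3 → Db4
F4 → Ab4
D5 → F5
B3 → D4

Db4 Ab4 F5 D4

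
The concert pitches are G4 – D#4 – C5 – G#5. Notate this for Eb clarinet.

E4 B#3 A4 E#5

The Eb clarinet sounds a minor third above written, so the written part must be a minor third below concert — transpose each note down.
G4 -> E4
D#4 -> B#3
C5 -> A4
G#5 -> E#5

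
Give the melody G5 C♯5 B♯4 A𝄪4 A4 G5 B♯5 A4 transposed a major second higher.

A5 D#5 C##5 B##4 B4 A5 C##6 B4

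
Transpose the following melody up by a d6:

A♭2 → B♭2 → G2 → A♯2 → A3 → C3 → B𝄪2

Fbb3 Gbb3 Ebb3 F3 Fb4 Abb3 G#3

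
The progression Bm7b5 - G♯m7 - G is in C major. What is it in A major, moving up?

G#m7b5 E#m7 E

C major up to A major is a major sixth; each chord root moves by that interval while the quality stays the same.
Bm7b5: root B up a major sixth → G#, giving G#m7b5.
G♯m7: root G♯ up a major sixth → E#, giving E#m7.
G: root G up a major sixth → E, giving E.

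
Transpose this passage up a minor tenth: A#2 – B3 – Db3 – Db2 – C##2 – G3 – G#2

A minor tenth up from A#2 gives C#4.
B3 up a minor tenth is D5.
A minor tenth up from Db3 gives Fb4.
Db2: a tenth up reaches F, and 15 semitones makes it Fb3.
C##2: a tenth up reaches E, and 15 semitones makes it E#3.
G3 up a minor tenth is Bb4.
A minor tenth up from G#2 gives B3.

C#4 D5 Fb4 Fb3 E#3 Bb4 B3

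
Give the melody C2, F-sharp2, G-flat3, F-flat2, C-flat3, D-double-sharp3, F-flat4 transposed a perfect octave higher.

C3 F#3 Gb4 Fb3 Cb4 D##4 Fb5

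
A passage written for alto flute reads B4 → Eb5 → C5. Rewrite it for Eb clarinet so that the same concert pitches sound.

First find concert pitch: the alto flute sounds a perfect fourth below written, so B4 Eb5 C5 sounds F#4 Bb4 G4.
Then write for Eb clarinet: it sounds a minor third above written, so the part must be a minor third below concert.
F#4 → D#4
Bb4 → G4
G4 → E4

D#4 G4 E4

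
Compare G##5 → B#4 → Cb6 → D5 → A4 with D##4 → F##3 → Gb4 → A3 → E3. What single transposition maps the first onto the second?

down a perfect eleventh

Take the first pair: G##5 → D##4. G to D spans 11 letter names, so the interval is some kind of eleventh.
D##4 to G##5 is 17 semitones, which makes it a perfect eleventh; the second version is lower, so the direction is down.
Checking another pair — A4 → E3 — gives the same interval.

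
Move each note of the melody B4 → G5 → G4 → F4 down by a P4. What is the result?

F#4 D5 D4 C4

A perfect fourth down from B4 gives F#4.
G5: a fourth down reaches D, and 5 semitones makes it D5.
G4 down a perfect fourth is D4.
F4 down a perfect fourth is C4.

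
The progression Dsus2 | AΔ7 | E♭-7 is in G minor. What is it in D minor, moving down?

Asus2 EΔ7 Bb-7

G minor down to D minor is a perfect fourth; each chord root moves by that interval while the quality stays the same.
Dsus2: root D down a perfect fourth → A, giving Asus2.
AΔ7: root A down a perfect fourth → E, giving EΔ7.
E♭-7: root E♭ down a perfect fourth → Bb, giving Bb-7.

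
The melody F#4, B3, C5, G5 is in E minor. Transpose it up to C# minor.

D#5 G#4 A5 E6

From E up to C# is a major sixth; apply that to each pitch.
F#4 -> D#5
B3 -> G#4
C5 -> A5
G5 -> E6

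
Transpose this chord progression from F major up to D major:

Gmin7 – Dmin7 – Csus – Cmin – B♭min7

Emin7 Bmin7 Asus Amin Gmin7

F major up to D major is a major sixth; each chord root moves by that interval while the quality stays the same.
Gmin7: root G up a major sixth → E, giving Emin7.
Dmin7: root D up a major sixth → B, giving Bmin7.
Csus: root C up a major sixth → A, giving Asus.
Cmin: root C up a major sixth → A, giving Amin.
B♭min7: root B♭ up a major sixth → G, giving Gmin7.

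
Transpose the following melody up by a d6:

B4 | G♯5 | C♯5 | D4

B4: a sixth up reaches G, and 7 semitones makes it Gb5.
G#5: a sixth up reaches E, and 7 semitones makes it Eb6.
C#5: a sixth up reaches A, and 7 semitones makes it Ab5.
D4 up a diminished sixth is Bbb4.

Gb5 Eb6 Ab5 Bbb4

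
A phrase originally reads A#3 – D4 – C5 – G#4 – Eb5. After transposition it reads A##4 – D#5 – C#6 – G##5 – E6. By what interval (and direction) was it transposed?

up an augmented octave

From A#3 to A##4 is 8 letter names — an octave of some quality.
A#3 to A##4 is 13 semitones, which makes it an augmented octave; the second version is higher, so the direction is up.
Checking another pair — Eb5 → E6 — gives the same interval.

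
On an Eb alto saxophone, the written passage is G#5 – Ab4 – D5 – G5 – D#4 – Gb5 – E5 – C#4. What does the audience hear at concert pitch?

B4 Cb4 F4 Bb4 F#3 Bbb4 G4 E3

The Eb alto saxophone sounds a major sixth below written, so transpose each written note down a major sixth.
G#5 gives B4
Ab4 gives Cb4
D5 gives F4
G5 gives Bb4
D#4 gives F#3
Gb5 gives Bbb4
E5 gives G4
C#4 gives E3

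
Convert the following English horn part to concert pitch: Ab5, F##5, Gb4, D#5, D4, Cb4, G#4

Db5 B#4 Cb4 G#4 G3 Fb3 C#4

Written C4 on the English horn sounds as F3, a perfect fifth lower; apply that shift to every note.
Ab5 gives Db5
F##5 gives B#4
Gb4 gives Cb4
D#5 gives G#4
D4 gives G3
Cb4 gives Fb3
G#4 gives C#4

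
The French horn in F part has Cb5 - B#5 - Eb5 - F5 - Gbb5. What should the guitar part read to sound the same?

Fb5 E#6 Ab5 Bb5 Cbb6

First find concert pitch: the French horn in F sounds a perfect fifth below written, so Cb5 B#5 Eb5 F5 Gbb5 sounds Fb4 E#5 Ab4 Bb4 Cbb5.
Then write for guitar: it sounds a perfect octave below written, so the part must be a perfect octave above concert.
Fb4 → Fb5
E#5 → E#6
Ab4 → Ab5
Bb4 → Bb5
Cbb5 → Cbb6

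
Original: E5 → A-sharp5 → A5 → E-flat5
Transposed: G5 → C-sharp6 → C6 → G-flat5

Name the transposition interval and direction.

up a minor third

Take the first pair: E5 → G5. E to G spans 3 letter names, so the interval is some kind of third.
E5 to G5 is 3 semitones, which makes it a minor third; the second version is higher, so the direction is up.
Checking another pair — Eb5 → Gb5 — gives the same interval.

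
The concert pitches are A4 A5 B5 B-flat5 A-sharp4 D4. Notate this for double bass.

Written C4 sounds as C3 on the double bass, so concert pitches are written a perfect octave up.
A4 → A5
A5 → A6
B5 → B6
Bb5 → Bb6
A#4 → A#5
D4 → D5

A5 A6 B6 Bb6 A#5 D5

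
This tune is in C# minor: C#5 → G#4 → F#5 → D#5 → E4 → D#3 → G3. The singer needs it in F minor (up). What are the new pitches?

F5 C5 Bb5 G5 Ab4 G3 Cb4

From C# up to F is a diminished fourth; apply that to each pitch.
C#5 to F5
G#4 to C5
F#5 to Bb5
D#5 to G5
E4 to Ab4
D#3 to G3
G3 to Cb4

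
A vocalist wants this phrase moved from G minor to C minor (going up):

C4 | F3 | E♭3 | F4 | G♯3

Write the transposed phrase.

F4 Bb3 Ab3 Bb4 C#4

G minor to C minor up is a perfect fourth, so every note moves up by that interval.
C4 → F4
F3 → Bb3
Eb3 → Ab3
F4 → Bb4
G#3 → C#4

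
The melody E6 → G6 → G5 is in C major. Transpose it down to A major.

C#6 E6 E5

C major to A major down is a minor third, so every note moves down by that interval.
E6 gives C#6
G6 gives E6
G5 gives E5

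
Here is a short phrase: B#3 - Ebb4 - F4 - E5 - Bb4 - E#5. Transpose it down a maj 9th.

A#2 Dbb3 Eb3 D4 Ab3 D#4

B#3 -> A#2
Ebb4 -> Dbb3
F4 -> Eb3
E5 -> D4
Bb4 -> Ab3
E#5 -> D#4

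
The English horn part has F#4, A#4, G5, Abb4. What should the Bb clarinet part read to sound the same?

C#4 E#4 D5 Ebb4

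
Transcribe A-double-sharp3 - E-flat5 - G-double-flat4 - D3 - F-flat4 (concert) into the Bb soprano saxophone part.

B##3 F5 Abb4 E3 Gb4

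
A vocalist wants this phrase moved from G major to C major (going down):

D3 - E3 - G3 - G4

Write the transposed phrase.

G2 A2 C3 C4

G major to C major down is a perfect fifth, so every note moves down by that interval.
D3 becomes G2
E3 becomes A2
G3 becomes C3
G4 becomes C4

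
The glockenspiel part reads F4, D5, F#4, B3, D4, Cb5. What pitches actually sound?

Written C4 on the glockenspiel sounds as C6, a perfect fifteenth higher; apply that shift to every note.
F4 → F6
D5 → D7
F#4 → F#6
B3 → B5
D4 → D6
Cb5 → Cb7

F6 D7 F#6 B5 D6 Cb7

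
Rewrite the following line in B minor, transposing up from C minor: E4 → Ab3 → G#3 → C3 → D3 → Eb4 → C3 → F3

D#5 G4 F##4 B3 C#4 D5 B3 E4

From C up to B is a major seventh; apply that to each pitch.
E4 -> D#5
Ab3 -> G4
G#3 -> F##4
C3 -> B3
D3 -> C#4
Eb4 -> D5
C3 -> B3
F3 -> E4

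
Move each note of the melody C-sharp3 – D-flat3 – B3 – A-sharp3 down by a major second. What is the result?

C#3 gives B2
Db3 gives Cb3
B3 gives A3
A#3 gives G#3

B2 Cb3 A3 G#3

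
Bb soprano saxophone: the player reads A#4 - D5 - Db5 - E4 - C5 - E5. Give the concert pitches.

G#4 C5 Cb5 D4 Bb4 D5

The Bb soprano saxophone sounds a major second below written, so transpose each written note down a major second.
A#4 -> G#4
D5 -> C5
Db5 -> Cb5
E4 -> D4
C5 -> Bb4
E5 -> D5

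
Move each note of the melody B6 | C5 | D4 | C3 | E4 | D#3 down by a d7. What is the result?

C##6 D#4 E#3 D#2 F##3 E##2

B6: a seventh down reaches C, and 9 semitones makes it C##6.
C5: a seventh down reaches D, and 9 semitones makes it D#4.
D4 down a diminished seventh is E#3.
C3: a seventh down reaches D, and 9 semitones makes it D#2.
E4 down a diminished seventh is F##3.
D#3 down a diminished seventh is E##2.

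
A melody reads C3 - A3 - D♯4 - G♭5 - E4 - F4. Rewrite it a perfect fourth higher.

F3 D4 G#4 Cb6 A4 Bb4

C3 up a perfect fourth is F3.
A3: a fourth up reaches D, and 5 semitones makes it D4.
A perfect fourth up from D#4 gives G#4.
Gb5 up a perfect fourth is Cb6.
E4 up a perfect fourth is A4.
F4: a fourth up reaches B, and 5 semitones makes it Bb4.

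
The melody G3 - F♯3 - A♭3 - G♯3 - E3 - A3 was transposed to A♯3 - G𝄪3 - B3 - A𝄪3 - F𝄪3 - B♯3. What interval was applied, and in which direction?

up an augmented second

Take the first pair: G3 → A#3. G to A spans 2 letter names, so the interval is some kind of second.
G3 to A#3 is 3 semitones, which makes it an augmented second; the second version is higher, so the direction is up.
Checking another pair — A3 → B#3 — gives the same interval.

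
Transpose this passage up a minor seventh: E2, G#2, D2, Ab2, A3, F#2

D3 F#3 C3 Gb3 G4 E3

E2 becomes D3
G#2 becomes F#3
D2 becomes C3
Ab2 becomes Gb3
A3 becomes G4
F#2 becomes E3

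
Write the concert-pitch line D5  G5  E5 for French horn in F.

A5 D6 B5

Written C4 sounds as F3 on the French horn in F, so concert pitches are written a perfect fifth up.
D5 to A5
G5 to D6
E5 to B5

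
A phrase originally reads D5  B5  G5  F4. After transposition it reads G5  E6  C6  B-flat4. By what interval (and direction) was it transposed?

up a perfect fourth

Take the first pair: D5 → G5. D to G spans 4 letter names, so the interval is some kind of fourth.
D5 to G5 is 5 semitones, which makes it a perfect fourth; the second version is higher, so the direction is up.
Checking another pair — F4 → Bb4 — gives the same interval.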